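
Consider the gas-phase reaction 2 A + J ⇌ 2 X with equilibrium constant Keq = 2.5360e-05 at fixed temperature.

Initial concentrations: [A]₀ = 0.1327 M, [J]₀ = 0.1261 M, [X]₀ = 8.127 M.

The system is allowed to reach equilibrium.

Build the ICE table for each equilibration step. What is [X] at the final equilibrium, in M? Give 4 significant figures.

[X]_eq = 0.08385 M

Q₀ = 2.9744e+04 vs Keq = 2.5360e-05 ⇒ Q>K, reverse
Step 1:
                   A          J          X
  Initial     0.1327     0.1261      8.127
  Change       8.043      4.022     -8.043
  Equil        8.176      4.148    0.08385
  solve Keq expr → x = -4.022; check Q = 2.5360e-05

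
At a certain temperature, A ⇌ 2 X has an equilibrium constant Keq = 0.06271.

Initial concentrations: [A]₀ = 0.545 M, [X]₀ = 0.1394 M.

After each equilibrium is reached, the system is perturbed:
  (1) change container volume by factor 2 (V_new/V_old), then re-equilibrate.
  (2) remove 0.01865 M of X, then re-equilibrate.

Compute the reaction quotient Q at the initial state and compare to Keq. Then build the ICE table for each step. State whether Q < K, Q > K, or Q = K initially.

Q₀ = 0.03566 vs Keq = 0.06271 ⇒ Q<K, forward
Step 1:
                  A         X
  init        0.545    0.1394
  Δ        -0.02094   0.04188
  eq         0.5241    0.1813
  solve Keq expr → x = 0.02094; check Q = 0.06271
Then change container volume by factor 2 (V_new/V_old).
Step 2:
                  A         X
  init        0.262   0.09064
  Δ         -0.0167   0.03339
  eq         0.2453     0.124
  solve Keq expr → x = 0.0167; check Q = 0.06271
Then remove 0.01865 M of X.
Step 3:
                  A         X
  init       0.2453    0.1054
  Δ       -0.008271   0.01654
  eq         0.2371    0.1219
  solve Keq expr → x = 0.008271; check Q = 0.06271

Q₀ = 0.03566; Q < K (proceeds forward)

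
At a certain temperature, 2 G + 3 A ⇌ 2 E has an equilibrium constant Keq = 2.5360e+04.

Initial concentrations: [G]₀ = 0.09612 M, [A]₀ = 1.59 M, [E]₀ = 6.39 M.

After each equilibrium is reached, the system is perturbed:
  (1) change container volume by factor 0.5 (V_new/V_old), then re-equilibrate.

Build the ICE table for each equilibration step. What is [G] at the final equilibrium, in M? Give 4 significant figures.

[G]_eq = 0.01634 M

Q₀ = 1099 vs Keq = 2.5360e+04 ⇒ Q<K, forward
Step 1:
                   G          A          E
  I          0.09612       1.59       6.39
  C         -0.07357    -0.1104    0.07357
  E          0.02255       1.48      6.464
  solve Keq expr → x = 0.03678; check Q = 2.5360e+04
Then change container volume by factor 0.5 (V_new/V_old).
Step 2:
                   G          A          E
  I           0.0451      2.959      12.93
  C         -0.02876   -0.04315    0.02876
  E          0.01634      2.916      12.96
  solve Keq expr → x = 0.01438; check Q = 2.5360e+04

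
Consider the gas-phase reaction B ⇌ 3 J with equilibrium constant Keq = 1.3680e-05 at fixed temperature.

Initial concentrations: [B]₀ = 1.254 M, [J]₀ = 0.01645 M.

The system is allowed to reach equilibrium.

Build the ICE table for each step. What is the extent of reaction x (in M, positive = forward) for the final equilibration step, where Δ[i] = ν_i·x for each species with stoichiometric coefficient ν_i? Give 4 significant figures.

x = 0.003106 M

Q₀ = 3.5498e-06 vs Keq = 1.3680e-05 ⇒ Q<K, forward
Step 1:
                   B          J
  init         1.254    0.01645
  Δ        -0.003106   0.009319
  eq           1.251    0.02577
  solve Keq expr → x = 0.003106; check Q = 1.3680e-05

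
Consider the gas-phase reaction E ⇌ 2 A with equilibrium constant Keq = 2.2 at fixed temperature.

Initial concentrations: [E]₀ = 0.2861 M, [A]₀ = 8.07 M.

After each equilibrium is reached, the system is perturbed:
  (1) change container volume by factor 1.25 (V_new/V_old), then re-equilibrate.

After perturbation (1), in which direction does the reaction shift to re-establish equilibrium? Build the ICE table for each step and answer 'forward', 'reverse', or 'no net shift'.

Q₀ = 227.6 vs Keq = 2.2 ⇒ Q>K, reverse
Step 1:
                    E           A
  I            0.2861        8.07
  C             2.744      -5.488
  E              3.03       2.582
  solve Keq expr → x = -2.744; check Q = 2.2
Then change container volume by factor 1.25 (V_new/V_old).
Step 2:
                    E           A
  I             2.424       2.066
  C          -0.09826      0.1965
  E             2.326       2.262
  solve Keq expr → x = 0.09826; check Q = 2.2

Direction: forward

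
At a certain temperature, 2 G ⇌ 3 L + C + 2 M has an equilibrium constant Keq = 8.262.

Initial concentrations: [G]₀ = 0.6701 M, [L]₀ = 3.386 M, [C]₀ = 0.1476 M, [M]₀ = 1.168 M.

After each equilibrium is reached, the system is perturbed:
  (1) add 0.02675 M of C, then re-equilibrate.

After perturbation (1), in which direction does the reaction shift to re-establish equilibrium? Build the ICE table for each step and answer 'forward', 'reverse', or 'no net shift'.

Direction: reverse

Q₀ = 17.41 vs Keq = 8.262 ⇒ Q>K, reverse
Step 1:
                    G           L           C           M
  init         0.6701       3.386      0.1476       1.168
  Δ           0.07556     -0.1133    -0.03778    -0.07556
  eq           0.7457       3.273      0.1098       1.092
  solve Keq expr → x = -0.03778; check Q = 8.262
Then add 0.02675 M of C.
Step 2:
                    G           L           C           M
  init         0.7457       3.273      0.1366       1.092
  Δ           0.02248    -0.03373    -0.01124    -0.02248
  eq           0.7681       3.239      0.1253        1.07
  solve Keq expr → x = -0.01124; check Q = 8.262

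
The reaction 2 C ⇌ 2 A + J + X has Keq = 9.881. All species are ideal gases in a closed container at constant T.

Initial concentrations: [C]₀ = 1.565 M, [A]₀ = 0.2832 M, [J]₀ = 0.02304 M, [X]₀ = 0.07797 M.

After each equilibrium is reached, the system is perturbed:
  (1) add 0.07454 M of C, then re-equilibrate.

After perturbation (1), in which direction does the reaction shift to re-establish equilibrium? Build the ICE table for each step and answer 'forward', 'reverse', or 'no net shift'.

Q₀ = 5.8826e-05 vs Keq = 9.881 ⇒ Q<K, forward
Step 1:
                   C          A          J          X
  Initial      1.565     0.2832    0.02304    0.07797
  Change       -1.24       1.24     0.6201     0.6201
  Equil       0.3247      1.523     0.6432     0.6981
  solve Keq expr → x = 0.6201; check Q = 9.881
Then add 0.07454 M of C.
Step 2:
                   C          A          J          X
  Initial     0.3993      1.523     0.6432     0.6981
  Change    -0.05092    0.05092    0.02546    0.02546
  Equil       0.3484      1.574     0.6686     0.7236
  solve Keq expr → x = 0.02546; check Q = 9.881

Direction: forward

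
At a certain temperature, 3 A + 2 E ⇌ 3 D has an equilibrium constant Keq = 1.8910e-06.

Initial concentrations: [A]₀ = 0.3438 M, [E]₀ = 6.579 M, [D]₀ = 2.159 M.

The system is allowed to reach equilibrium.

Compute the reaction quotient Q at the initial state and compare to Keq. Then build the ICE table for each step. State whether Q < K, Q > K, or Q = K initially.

Q₀ = 5.722 vs Keq = 1.8910e-06 ⇒ Q>K, reverse
Step 1:
                  A         E         D
  Initial    0.3438     6.579     2.159
  Change      2.042     1.361    -2.042
  Equil       2.385      7.94    0.1174
  solve Keq expr → x = -0.6805; check Q = 1.8910e-06

Q₀ = 5.722; Q > K (proceeds reverse)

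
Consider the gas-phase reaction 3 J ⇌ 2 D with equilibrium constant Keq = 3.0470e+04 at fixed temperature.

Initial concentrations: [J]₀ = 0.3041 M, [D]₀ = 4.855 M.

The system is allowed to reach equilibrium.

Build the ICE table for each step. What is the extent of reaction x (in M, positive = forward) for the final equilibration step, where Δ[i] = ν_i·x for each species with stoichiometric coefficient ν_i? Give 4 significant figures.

x = 0.07018 M

Q₀ = 838.2 vs Keq = 3.0470e+04 ⇒ Q<K, forward
Step 1:
                   J          D
  I           0.3041      4.855
  C          -0.2105     0.1404
  E          0.09356      4.995
  solve Keq expr → x = 0.07018; check Q = 3.0470e+04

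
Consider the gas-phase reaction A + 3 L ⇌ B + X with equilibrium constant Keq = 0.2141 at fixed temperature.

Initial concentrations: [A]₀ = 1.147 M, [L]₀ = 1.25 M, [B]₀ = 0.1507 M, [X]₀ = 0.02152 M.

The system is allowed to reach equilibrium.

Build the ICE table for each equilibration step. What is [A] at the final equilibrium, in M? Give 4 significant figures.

[A]_eq = 0.9621 M

Q₀ = 0.001448 vs Keq = 0.2141 ⇒ Q<K, forward
Step 1:
                   A          L          B          X
  init         1.147       1.25     0.1507    0.02152
  Δ          -0.1849    -0.5546     0.1849     0.1849
  eq          0.9621     0.6954     0.3356     0.2064
  solve Keq expr → x = 0.1849; check Q = 0.2141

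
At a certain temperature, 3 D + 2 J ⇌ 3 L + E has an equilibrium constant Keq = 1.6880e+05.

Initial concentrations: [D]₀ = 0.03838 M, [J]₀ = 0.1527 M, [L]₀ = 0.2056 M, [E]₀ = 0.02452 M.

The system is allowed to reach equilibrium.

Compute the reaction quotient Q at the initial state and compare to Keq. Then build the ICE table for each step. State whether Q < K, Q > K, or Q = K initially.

Q₀ = 161.7 vs Keq = 1.6880e+05 ⇒ Q<K, forward
Step 1:
                  D         J         L         E
  I         0.03838    0.1527    0.2056   0.02452
  C        -0.03288  -0.02192   0.03288   0.01096
  E        0.005503    0.1308    0.2385   0.03548
  solve Keq expr → x = 0.01096; check Q = 1.6880e+05

Q₀ = 161.7; Q < K (proceeds forward)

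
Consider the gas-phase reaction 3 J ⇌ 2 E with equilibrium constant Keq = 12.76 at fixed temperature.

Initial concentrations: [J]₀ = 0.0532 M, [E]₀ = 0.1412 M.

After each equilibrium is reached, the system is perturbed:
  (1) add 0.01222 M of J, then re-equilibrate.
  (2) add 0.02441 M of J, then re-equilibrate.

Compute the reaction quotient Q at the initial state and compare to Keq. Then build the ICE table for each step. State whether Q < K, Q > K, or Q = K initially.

Q₀ = 132.4 vs Keq = 12.76 ⇒ Q>K, reverse
Step 1:
                    J           E
  I            0.0532      0.1412
  C           0.04554    -0.03036
  E           0.09874      0.1108
  solve Keq expr → x = -0.01518; check Q = 12.76
Then add 0.01222 M of J.
Step 2:
                    J           E
  I             0.111      0.1108
  C         -0.008775     0.00585
  E            0.1022      0.1167
  solve Keq expr → x = 0.002925; check Q = 12.76
Then add 0.02441 M of J.
Step 3:
                    J           E
  I            0.1266      0.1167
  C          -0.01765     0.01177
  E            0.1089      0.1285
  solve Keq expr → x = 0.005884; check Q = 12.76

Q₀ = 132.4; Q > K (proceeds reverse)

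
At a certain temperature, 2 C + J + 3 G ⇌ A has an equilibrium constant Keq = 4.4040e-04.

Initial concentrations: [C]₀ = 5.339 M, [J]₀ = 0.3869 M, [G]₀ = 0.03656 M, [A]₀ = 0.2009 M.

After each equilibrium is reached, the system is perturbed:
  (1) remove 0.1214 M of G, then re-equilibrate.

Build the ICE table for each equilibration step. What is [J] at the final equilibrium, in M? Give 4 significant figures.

[J]_eq = 0.5866 M

Q₀ = 372.8 vs Keq = 4.4040e-04 ⇒ Q>K, reverse
Step 1:
                  C         J         G         A
  Initial     5.339    0.3869   0.03656    0.2009
  Change     0.3975    0.1987    0.5962   -0.1987
  Equil       5.736    0.5856    0.6328  0.002151
  solve Keq expr → x = -0.1987; check Q = 4.4040e-04
Then remove 0.1214 M of G.
Step 2:
                  C         J         G         A
  Initial     5.736    0.5856    0.5114  0.002151
  Change   0.001986 9.9284e-04  0.002979 -9.9284e-04
  Equil       5.738    0.5866    0.5144  0.001158
  solve Keq expr → x = -9.9284e-04; check Q = 4.4040e-04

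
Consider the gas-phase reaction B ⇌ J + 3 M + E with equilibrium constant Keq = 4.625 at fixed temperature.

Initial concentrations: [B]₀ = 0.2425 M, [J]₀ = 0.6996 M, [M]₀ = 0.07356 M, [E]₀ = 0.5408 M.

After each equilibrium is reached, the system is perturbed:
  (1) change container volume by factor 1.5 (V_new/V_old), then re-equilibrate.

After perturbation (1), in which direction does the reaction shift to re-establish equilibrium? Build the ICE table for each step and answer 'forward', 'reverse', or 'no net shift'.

Q₀ = 6.2101e-04 vs Keq = 4.625 ⇒ Q<K, forward
Step 1:
                  B         J         M         E
  Initial    0.2425    0.6996   0.07356    0.5408
  Change    -0.1991    0.1991    0.5973    0.1991
  Equil      0.0434    0.8987    0.6708    0.7399
  solve Keq expr → x = 0.1991; check Q = 4.625
Then change container volume by factor 1.5 (V_new/V_old).
Step 2:
                  B         J         M         E
  Initial   0.02894    0.5991    0.4472    0.4933
  Change   -0.01997   0.01997   0.05992   0.01997
  Equil    0.008962    0.6191    0.5072    0.5132
  solve Keq expr → x = 0.01997; check Q = 4.625

Direction: forward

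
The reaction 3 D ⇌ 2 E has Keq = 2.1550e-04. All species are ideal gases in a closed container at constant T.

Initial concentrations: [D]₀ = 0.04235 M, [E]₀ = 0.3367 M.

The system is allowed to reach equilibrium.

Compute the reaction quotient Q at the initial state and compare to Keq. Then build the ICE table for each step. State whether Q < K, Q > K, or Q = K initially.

Q₀ = 1493 vs Keq = 2.1550e-04 ⇒ Q>K, reverse
Step 1:
                    D           E
  I           0.04235      0.3367
  C            0.4963     -0.3309
  E            0.5387    0.005804
  solve Keq expr → x = -0.1654; check Q = 2.1550e-04

Q₀ = 1493; Q > K (proceeds reverse)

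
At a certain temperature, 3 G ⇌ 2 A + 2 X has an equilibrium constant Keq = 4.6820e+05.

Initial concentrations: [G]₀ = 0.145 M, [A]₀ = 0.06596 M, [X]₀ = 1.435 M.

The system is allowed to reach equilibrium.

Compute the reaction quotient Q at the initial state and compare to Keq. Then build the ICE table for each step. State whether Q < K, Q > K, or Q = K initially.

Q₀ = 2.939; Q < K (proceeds forward)

Q₀ = 2.939 vs Keq = 4.6820e+05 ⇒ Q<K, forward
Step 1:
                    G           A           X
  init          0.145     0.06596       1.435
  Δ             -0.14     0.09332     0.09332
  eq         0.005021      0.1593       1.528
  solve Keq expr → x = 0.04666; check Q = 4.6820e+05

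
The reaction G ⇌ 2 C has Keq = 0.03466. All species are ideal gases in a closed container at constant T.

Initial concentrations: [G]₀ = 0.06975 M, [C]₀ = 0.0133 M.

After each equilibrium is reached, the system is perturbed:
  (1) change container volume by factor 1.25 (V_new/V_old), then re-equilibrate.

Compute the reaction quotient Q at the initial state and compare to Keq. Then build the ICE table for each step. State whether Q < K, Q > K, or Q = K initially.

Q₀ = 0.002536 vs Keq = 0.03466 ⇒ Q<K, forward
Step 1:
                   G          C
  Initial    0.06975     0.0133
  Change    -0.01511    0.03022
  Equil      0.05464    0.04352
  solve Keq expr → x = 0.01511; check Q = 0.03466
Then change container volume by factor 1.25 (V_new/V_old).
Step 2:
                   G          C
  Initial    0.04371    0.03481
  Change   -0.001678   0.003355
  Equil      0.04204    0.03817
  solve Keq expr → x = 0.001678; check Q = 0.03466

Q₀ = 0.002536; Q < K (proceeds forward)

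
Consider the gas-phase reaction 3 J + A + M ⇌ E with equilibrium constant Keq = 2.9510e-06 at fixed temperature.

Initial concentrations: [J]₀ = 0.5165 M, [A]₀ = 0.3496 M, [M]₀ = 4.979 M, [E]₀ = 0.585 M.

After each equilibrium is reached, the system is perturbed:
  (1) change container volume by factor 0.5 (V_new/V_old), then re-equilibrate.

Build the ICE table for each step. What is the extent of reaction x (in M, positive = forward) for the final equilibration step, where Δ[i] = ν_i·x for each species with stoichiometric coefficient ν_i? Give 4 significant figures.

x = 0.005311 M

Q₀ = 2.439 vs Keq = 2.9510e-06 ⇒ Q>K, reverse
Step 1:
                    J           A           M           E
  I            0.5165      0.3496       4.979       0.585
  C             1.754      0.5848      0.5848     -0.5848
  E             2.271      0.9344       5.564  1.7969e-04
  solve Keq expr → x = -0.5848; check Q = 2.9510e-06
Then change container volume by factor 0.5 (V_new/V_old).
Step 2:
                    J           A           M           E
  I             4.542       1.869       11.13  3.5937e-04
  C          -0.01593   -0.005311   -0.005311    0.005311
  E             4.526       1.864       11.12    0.005671
  solve Keq expr → x = 0.005311; check Q = 2.9510e-06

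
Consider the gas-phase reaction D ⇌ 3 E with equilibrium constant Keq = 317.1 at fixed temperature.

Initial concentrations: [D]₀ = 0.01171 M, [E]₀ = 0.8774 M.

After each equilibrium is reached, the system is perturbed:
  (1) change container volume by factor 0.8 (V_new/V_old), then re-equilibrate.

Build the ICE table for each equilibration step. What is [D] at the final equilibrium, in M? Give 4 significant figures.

Q₀ = 57.68 vs Keq = 317.1 ⇒ Q<K, forward
Step 1:
                    D           E
  I           0.01171      0.8774
  C         -0.009369     0.02811
  E          0.002341      0.9055
  solve Keq expr → x = 0.009369; check Q = 317.1
Then change container volume by factor 0.8 (V_new/V_old).
Step 2:
                    D           E
  I          0.002927       1.132
  C          0.001589   -0.004766
  E          0.004516       1.127
  solve Keq expr → x = -0.001589; check Q = 317.1

[D]_eq = 0.004516 M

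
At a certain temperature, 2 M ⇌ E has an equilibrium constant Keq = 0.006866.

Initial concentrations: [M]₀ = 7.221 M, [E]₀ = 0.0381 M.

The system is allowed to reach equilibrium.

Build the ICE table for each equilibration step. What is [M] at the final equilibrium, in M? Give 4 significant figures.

Q₀ = 7.3069e-04 vs Keq = 0.006866 ⇒ Q<K, forward
Step 1:
                  M         E
  Initial     7.221    0.0381
  Change    -0.5372    0.2686
  Equil       6.684    0.3067
  solve Keq expr → x = 0.2686; check Q = 0.006866

[M]_eq = 6.684 M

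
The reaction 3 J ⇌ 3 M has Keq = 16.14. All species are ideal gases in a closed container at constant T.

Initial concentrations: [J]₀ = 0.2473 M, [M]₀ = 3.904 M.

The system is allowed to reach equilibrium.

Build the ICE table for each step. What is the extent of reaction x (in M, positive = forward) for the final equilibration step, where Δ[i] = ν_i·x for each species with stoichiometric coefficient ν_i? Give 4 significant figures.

x = -0.3099 M

Q₀ = 3934 vs Keq = 16.14 ⇒ Q>K, reverse
Step 1:
                  J         M
  Initial    0.2473     3.904
  Change     0.9296   -0.9296
  Equil       1.177     2.974
  solve Keq expr → x = -0.3099; check Q = 16.14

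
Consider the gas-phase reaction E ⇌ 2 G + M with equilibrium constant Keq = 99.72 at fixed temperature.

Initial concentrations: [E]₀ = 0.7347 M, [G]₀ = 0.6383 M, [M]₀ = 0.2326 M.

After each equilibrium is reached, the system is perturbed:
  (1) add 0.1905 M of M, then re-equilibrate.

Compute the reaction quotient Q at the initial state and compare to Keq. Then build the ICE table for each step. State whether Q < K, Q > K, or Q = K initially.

Q₀ = 0.129; Q < K (proceeds forward)

Q₀ = 0.129 vs Keq = 99.72 ⇒ Q<K, forward
Step 1:
                   E          G          M
  I           0.7347     0.6383     0.2326
  C          -0.6963      1.393     0.6963
  E          0.03842      2.031     0.9289
  solve Keq expr → x = 0.6963; check Q = 99.72
Then add 0.1905 M of M.
Step 2:
                   E          G          M
  I          0.03842      2.031      1.119
  C         0.006962   -0.01392  -0.006962
  E          0.04538      2.017      1.112
  solve Keq expr → x = -0.006962; check Q = 99.72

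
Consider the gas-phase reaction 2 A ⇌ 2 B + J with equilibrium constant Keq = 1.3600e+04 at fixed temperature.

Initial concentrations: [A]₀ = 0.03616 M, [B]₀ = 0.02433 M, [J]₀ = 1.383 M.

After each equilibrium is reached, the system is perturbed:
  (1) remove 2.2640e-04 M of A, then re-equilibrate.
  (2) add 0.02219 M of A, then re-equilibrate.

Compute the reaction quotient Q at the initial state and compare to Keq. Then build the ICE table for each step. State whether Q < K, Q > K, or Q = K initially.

Q₀ = 0.6261; Q < K (proceeds forward)

Q₀ = 0.6261 vs Keq = 1.3600e+04 ⇒ Q<K, forward
Step 1:
                  A         B         J
  Initial   0.03616   0.02433     1.383
  Change   -0.03555   0.03555   0.01778
  Equil   6.0773e-04   0.05988     1.401
  solve Keq expr → x = 0.01778; check Q = 1.3600e+04
Then remove 2.2640e-04 M of A.
Step 2:
                  A         B         J
  Initial 3.8133e-04   0.05988     1.401
  Change  2.2410e-04 -2.2410e-04 -1.1205e-04
  Equil   6.0543e-04   0.05966     1.401
  solve Keq expr → x = -1.1205e-04; check Q = 1.3600e+04
Then add 0.02219 M of A.
Step 3:
                  A         B         J
  Initial    0.0228   0.05966     1.401
  Change   -0.02196   0.02196   0.01098
  Equil   8.3157e-04   0.08162     1.412
  solve Keq expr → x = 0.01098; check Q = 1.3600e+04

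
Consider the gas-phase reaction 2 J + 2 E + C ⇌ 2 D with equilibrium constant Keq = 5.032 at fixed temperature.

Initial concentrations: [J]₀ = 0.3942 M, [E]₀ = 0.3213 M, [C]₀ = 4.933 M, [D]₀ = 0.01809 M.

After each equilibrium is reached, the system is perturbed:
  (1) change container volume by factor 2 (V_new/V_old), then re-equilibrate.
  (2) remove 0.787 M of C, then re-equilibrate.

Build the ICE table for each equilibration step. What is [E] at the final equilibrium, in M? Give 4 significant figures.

[E]_eq = 0.1175 M

Q₀ = 0.004135 vs Keq = 5.032 ⇒ Q<K, forward
Step 1:
                  J         E         C         D
  I          0.3942    0.3213     4.933   0.01809
  C         -0.1629   -0.1629  -0.08146    0.1629
  E          0.2313    0.1584     4.852     0.181
  solve Keq expr → x = 0.08146; check Q = 5.032
Then change container volume by factor 2 (V_new/V_old).
Step 2:
                  J         E         C         D
  I          0.1156   0.07919     2.426    0.0905
  C          0.0325    0.0325   0.01625   -0.0325
  E          0.1481    0.1117     2.442     0.058
  solve Keq expr → x = -0.01625; check Q = 5.032
Then remove 0.787 M of C.
Step 3:
                  J         E         C         D
  I          0.1481    0.1117     1.655     0.058
  C        0.005778  0.005778  0.002889 -0.005778
  E          0.1539    0.1175     1.658   0.05222
  solve Keq expr → x = -0.002889; check Q = 5.032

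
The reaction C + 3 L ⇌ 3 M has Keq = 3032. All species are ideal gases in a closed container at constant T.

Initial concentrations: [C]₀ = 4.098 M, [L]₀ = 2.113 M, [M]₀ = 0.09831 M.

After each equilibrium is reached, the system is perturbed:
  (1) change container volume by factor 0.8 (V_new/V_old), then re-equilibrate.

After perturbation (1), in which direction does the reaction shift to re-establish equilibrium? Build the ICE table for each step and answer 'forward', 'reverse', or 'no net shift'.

Q₀ = 2.4577e-05 vs Keq = 3032 ⇒ Q<K, forward
Step 1:
                  C         L         M
  I           4.098     2.113   0.09831
  C          -0.672    -2.016     2.016
  E           3.426   0.09691     2.114
  solve Keq expr → x = 0.672; check Q = 3032
Then change container volume by factor 0.8 (V_new/V_old).
Step 2:
                  C         L         M
  I           4.282    0.1211     2.643
  C       -0.002768 -0.008305  0.008305
  E            4.28    0.1128     2.651
  solve Keq expr → x = 0.002768; check Q = 3032

Direction: forward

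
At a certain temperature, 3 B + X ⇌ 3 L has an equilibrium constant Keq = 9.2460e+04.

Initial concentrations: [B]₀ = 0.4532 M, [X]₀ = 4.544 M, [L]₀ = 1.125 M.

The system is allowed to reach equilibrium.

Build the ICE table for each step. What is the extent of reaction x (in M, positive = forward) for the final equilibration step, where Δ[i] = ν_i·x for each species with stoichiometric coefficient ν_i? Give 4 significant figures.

x = 0.1441 M

Q₀ = 3.366 vs Keq = 9.2460e+04 ⇒ Q<K, forward
Step 1:
                   B          X          L
  Initial     0.4532      4.544      1.125
  Change     -0.4322    -0.1441     0.4322
  Equil      0.02102        4.4      1.557
  solve Keq expr → x = 0.1441; check Q = 9.2460e+04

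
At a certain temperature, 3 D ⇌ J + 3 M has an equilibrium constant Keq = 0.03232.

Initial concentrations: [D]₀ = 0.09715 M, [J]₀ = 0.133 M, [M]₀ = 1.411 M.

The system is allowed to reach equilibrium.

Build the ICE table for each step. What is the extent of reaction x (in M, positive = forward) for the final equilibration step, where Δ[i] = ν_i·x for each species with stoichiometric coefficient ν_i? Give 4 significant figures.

x = -0.1295 M

Q₀ = 407.5 vs Keq = 0.03232 ⇒ Q>K, reverse
Step 1:
                  D         J         M
  Initial   0.09715     0.133     1.411
  Change     0.3886   -0.1295   -0.3886
  Equil      0.4858  0.003466     1.022
  solve Keq expr → x = -0.1295; check Q = 0.03232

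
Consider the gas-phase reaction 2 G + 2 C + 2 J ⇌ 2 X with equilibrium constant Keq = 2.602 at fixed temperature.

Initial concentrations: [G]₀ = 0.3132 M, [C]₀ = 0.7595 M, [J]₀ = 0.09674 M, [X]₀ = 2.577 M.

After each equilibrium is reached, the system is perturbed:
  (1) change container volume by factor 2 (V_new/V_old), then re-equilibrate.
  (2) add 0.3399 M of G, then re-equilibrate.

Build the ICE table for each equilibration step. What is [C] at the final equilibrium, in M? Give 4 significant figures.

[C]_eq = 0.8829 M

Q₀ = 1.2541e+04 vs Keq = 2.602 ⇒ Q>K, reverse
Step 1:
                  G         C         J         X
  Initial    0.3132    0.7595   0.09674     2.577
  Change     0.6964    0.6964    0.6964   -0.6964
  Equil        1.01     1.456    0.7931     1.881
  solve Keq expr → x = -0.3482; check Q = 2.602
Then change container volume by factor 2 (V_new/V_old).
Step 2:
                  G         C         J         X
  Initial    0.5048     0.728    0.3966    0.9403
  Change     0.2297    0.2297    0.2297   -0.2297
  Equil      0.7345    0.9577    0.6263    0.7106
  solve Keq expr → x = -0.1149; check Q = 2.602
Then add 0.3399 M of G.
Step 3:
                  G         C         J         X
  Initial     1.074    0.9577    0.6263    0.7106
  Change   -0.07472  -0.07472  -0.07472   0.07472
  Equil      0.9997    0.8829    0.5516    0.7853
  solve Keq expr → x = 0.03736; check Q = 2.602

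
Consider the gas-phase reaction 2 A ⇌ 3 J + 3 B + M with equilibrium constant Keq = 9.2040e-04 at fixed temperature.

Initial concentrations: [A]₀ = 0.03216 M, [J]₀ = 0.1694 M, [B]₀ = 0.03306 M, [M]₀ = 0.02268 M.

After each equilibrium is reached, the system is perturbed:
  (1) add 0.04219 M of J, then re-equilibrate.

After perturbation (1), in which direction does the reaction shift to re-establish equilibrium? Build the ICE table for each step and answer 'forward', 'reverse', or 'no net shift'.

Direction: reverse

Q₀ = 3.8518e-06 vs Keq = 9.2040e-04 ⇒ Q<K, forward
Step 1:
                  A         J         B         M
  Initial   0.03216    0.1694   0.03306   0.02268
  Change   -0.02254   0.03381   0.03381   0.01127
  Equil     0.00962    0.2032   0.06687   0.03395
  solve Keq expr → x = 0.01127; check Q = 9.2040e-04
Then add 0.04219 M of J.
Step 2:
                  A         J         B         M
  Initial   0.00962    0.2454   0.06687   0.03395
  Change   0.001941 -0.002912 -0.002912 -9.7053e-04
  Equil     0.01156    0.2425   0.06396   0.03298
  solve Keq expr → x = -9.7053e-04; check Q = 9.2040e-04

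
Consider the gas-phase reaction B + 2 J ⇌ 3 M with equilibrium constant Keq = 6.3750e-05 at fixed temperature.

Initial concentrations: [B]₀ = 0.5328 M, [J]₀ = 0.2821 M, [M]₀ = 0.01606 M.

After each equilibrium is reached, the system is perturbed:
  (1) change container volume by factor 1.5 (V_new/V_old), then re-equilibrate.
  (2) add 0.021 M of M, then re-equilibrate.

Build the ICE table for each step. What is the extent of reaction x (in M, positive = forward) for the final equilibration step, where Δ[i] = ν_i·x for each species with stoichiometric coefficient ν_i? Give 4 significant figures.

Q₀ = 9.7694e-05 vs Keq = 6.3750e-05 ⇒ Q>K, reverse
Step 1:
                    B           J           M
  Initial      0.5328      0.2821     0.01606
  Change   6.9280e-04    0.001386   -0.002078
  Equil        0.5335      0.2835     0.01398
  solve Keq expr → x = -6.9280e-04; check Q = 6.3750e-05
Then change container volume by factor 1.5 (V_new/V_old).
Step 2:
                    B           J           M
  Initial      0.3557       0.189    0.009321
  Change            0           0           0
  Equil        0.3557       0.189    0.009321
  solve Keq expr → x = 0; check Q = 6.3750e-05
Then add 0.021 M of M.
Step 3:
                    B           J           M
  Initial      0.3557       0.189     0.03032
  Change     0.006831     0.01366    -0.02049
  Equil        0.3625      0.2027    0.009827
  solve Keq expr → x = -0.006831; check Q = 6.3750e-05

x = -0.006831 M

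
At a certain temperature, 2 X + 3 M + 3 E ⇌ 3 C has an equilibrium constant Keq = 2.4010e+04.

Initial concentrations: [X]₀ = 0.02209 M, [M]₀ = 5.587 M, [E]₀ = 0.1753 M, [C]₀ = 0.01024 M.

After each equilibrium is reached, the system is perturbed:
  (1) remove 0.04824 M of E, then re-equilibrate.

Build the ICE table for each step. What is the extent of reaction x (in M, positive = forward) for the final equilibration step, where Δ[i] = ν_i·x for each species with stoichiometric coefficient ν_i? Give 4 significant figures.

x = -3.5156e-05 M

Q₀ = 0.002342 vs Keq = 2.4010e+04 ⇒ Q<K, forward
Step 1:
                   X          M          E          C
  I          0.02209      5.587     0.1753    0.01024
  C         -0.02201   -0.03301   -0.03301    0.03301
  E       8.2629e-05      5.554     0.1423    0.04325
  solve Keq expr → x = 0.011; check Q = 2.4010e+04
Then remove 0.04824 M of E.
Step 2:
                   X          M          E          C
  I       8.2629e-05      5.554    0.09405    0.04325
  C       7.0313e-05 1.0547e-04 1.0547e-04 -1.0547e-04
  E       1.5294e-04      5.554    0.09415    0.04315
  solve Keq expr → x = -3.5156e-05; check Q = 2.4010e+04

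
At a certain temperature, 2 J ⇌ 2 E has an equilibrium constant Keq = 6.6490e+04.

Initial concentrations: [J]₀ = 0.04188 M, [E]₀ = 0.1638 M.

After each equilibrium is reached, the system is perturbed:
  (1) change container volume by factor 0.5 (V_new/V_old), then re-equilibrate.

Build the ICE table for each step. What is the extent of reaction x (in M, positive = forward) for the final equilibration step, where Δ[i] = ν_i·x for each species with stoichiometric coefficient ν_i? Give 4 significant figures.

x = 0 M

Q₀ = 15.3 vs Keq = 6.6490e+04 ⇒ Q<K, forward
Step 1:
                    J           E
  Initial     0.04188      0.1638
  Change     -0.04109     0.04109
  Equil    7.9457e-04      0.2049
  solve Keq expr → x = 0.02054; check Q = 6.6490e+04
Then change container volume by factor 0.5 (V_new/V_old).
Step 2:
                    J           E
  Initial    0.001589      0.4098
  Change            0           0
  Equil      0.001589      0.4098
  solve Keq expr → x = 0; check Q = 6.6490e+04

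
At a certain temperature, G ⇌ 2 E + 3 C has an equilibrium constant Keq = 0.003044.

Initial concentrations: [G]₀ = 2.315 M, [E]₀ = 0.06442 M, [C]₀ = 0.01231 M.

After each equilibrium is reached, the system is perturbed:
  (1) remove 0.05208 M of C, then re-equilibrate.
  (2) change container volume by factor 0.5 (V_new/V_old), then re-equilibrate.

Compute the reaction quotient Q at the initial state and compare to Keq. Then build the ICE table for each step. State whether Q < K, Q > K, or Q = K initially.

Q₀ = 3.3440e-09 vs Keq = 0.003044 ⇒ Q<K, forward
Step 1:
                  G         E         C
  Initial     2.315   0.06442   0.01231
  Change    -0.1292    0.2583    0.3875
  Equil       2.186    0.3227    0.3998
  solve Keq expr → x = 0.1292; check Q = 0.003044
Then remove 0.05208 M of C.
Step 2:
                  G         E         C
  Initial     2.186    0.3227    0.3477
  Change   -0.01127   0.02255   0.03382
  Equil       2.175    0.3453    0.3815
  solve Keq expr → x = 0.01127; check Q = 0.003044
Then change container volume by factor 0.5 (V_new/V_old).
Step 3:
                  G         E         C
  Initial     4.349    0.6905     0.763
  Change     0.1192   -0.2385   -0.3577
  Equil       4.468     0.452    0.4053
  solve Keq expr → x = -0.1192; check Q = 0.003044

Q₀ = 3.3440e-09; Q < K (proceeds forward)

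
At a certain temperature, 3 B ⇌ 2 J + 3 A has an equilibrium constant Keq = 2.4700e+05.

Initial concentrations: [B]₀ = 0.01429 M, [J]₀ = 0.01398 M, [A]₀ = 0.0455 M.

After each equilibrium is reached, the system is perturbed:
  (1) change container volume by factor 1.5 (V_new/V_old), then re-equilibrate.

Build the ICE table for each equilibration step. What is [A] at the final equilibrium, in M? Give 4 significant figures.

[A]_eq = 0.03982 M

Q₀ = 0.006309 vs Keq = 2.4700e+05 ⇒ Q<K, forward
Step 1:
                   B          J          A
  init       0.01429    0.01398     0.0455
  Δ         -0.01421   0.009475    0.01421
  eq      7.7980e-05    0.02345    0.05971
  solve Keq expr → x = 0.004737; check Q = 2.4700e+05
Then change container volume by factor 1.5 (V_new/V_old).
Step 2:
                   B          J          A
  init    5.1987e-05    0.01564    0.03981
  Δ       -1.2287e-05 8.1915e-06 1.2287e-05
  eq      3.9699e-05    0.01564    0.03982
  solve Keq expr → x = 4.0958e-06; check Q = 2.4700e+05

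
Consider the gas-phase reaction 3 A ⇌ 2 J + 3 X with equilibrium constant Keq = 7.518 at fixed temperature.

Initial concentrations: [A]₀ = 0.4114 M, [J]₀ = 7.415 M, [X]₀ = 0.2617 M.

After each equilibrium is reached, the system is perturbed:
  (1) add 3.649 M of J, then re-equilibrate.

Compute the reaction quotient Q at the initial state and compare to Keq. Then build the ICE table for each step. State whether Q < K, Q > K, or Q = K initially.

Q₀ = 14.15 vs Keq = 7.518 ⇒ Q>K, reverse
Step 1:
                  A         J         X
  init       0.4114     7.415    0.2617
  Δ         0.03254  -0.02169  -0.03254
  eq         0.4439     7.393    0.2292
  solve Keq expr → x = -0.01085; check Q = 7.518
Then add 3.649 M of J.
Step 2:
                  A         J         X
  init       0.4439     11.04    0.2292
  Δ         0.03834  -0.02556  -0.03834
  eq         0.4823     11.02    0.1908
  solve Keq expr → x = -0.01278; check Q = 7.518

Q₀ = 14.15; Q > K (proceeds reverse)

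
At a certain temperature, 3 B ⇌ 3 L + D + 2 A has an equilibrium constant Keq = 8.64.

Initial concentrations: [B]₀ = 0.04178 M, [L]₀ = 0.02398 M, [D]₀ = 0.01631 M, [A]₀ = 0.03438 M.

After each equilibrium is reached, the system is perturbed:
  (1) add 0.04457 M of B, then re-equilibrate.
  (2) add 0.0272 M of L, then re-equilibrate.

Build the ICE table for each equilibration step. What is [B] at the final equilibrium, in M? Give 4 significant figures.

[B]_eq = 0.004543 M

Q₀ = 3.6451e-06 vs Keq = 8.64 ⇒ Q<K, forward
Step 1:
                   B          L          D          A
  I          0.04178    0.02398    0.01631    0.03438
  C         -0.04027    0.04027    0.01342    0.02685
  E         0.001507    0.06425    0.02973    0.06123
  solve Keq expr → x = 0.01342; check Q = 8.64
Then add 0.04457 M of B.
Step 2:
                   B          L          D          A
  I          0.04608    0.06425    0.02973    0.06123
  C         -0.04241    0.04241    0.01414    0.02827
  E         0.003668     0.1067    0.04387     0.0895
  solve Keq expr → x = 0.01414; check Q = 8.64
Then add 0.0272 M of L.
Step 3:
                   B          L          D          A
  I         0.003668     0.1339    0.04387     0.0895
  C       8.7530e-04 -8.7530e-04 -2.9177e-04 -5.8354e-04
  E         0.004543      0.133    0.04358    0.08892
  solve Keq expr → x = -2.9177e-04; check Q = 8.64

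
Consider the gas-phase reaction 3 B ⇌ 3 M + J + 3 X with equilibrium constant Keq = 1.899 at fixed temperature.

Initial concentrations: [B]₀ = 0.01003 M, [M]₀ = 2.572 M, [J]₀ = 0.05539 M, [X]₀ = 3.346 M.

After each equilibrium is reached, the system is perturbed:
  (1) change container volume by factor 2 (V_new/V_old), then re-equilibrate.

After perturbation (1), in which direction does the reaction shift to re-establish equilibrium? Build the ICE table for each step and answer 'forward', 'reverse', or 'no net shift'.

Q₀ = 3.4988e+07 vs Keq = 1.899 ⇒ Q>K, reverse
Step 1:
                   B          M          J          X
  init       0.01003      2.572    0.05539      3.346
  Δ           0.1661    -0.1661   -0.05537    -0.1661
  eq          0.1761      2.406 2.3172e-05       3.18
  solve Keq expr → x = -0.05537; check Q = 1.899
Then change container volume by factor 2 (V_new/V_old).
Step 2:
                   B          M          J          X
  init       0.08807      1.203 1.1586e-05       1.59
  Δ       -5.1052e-04 5.1052e-04 1.7017e-04 5.1052e-04
  eq         0.08755      1.203 1.8176e-04       1.59
  solve Keq expr → x = 1.7017e-04; check Q = 1.899

Direction: forward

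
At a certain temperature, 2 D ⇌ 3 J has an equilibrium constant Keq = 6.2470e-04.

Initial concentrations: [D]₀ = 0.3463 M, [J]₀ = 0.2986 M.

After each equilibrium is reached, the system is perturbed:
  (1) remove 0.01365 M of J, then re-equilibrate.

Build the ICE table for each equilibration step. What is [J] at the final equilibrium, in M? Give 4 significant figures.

Q₀ = 0.222 vs Keq = 6.2470e-04 ⇒ Q>K, reverse
Step 1:
                  D         J
  Initial    0.3463    0.2986
  Change     0.1627   -0.2441
  Equil       0.509    0.0545
  solve Keq expr → x = -0.08137; check Q = 6.2470e-04
Then remove 0.01365 M of J.
Step 2:
                  D         J
  Initial     0.509   0.04085
  Change  -0.008686   0.01303
  Equil      0.5003   0.05388
  solve Keq expr → x = 0.004343; check Q = 6.2470e-04

[J]_eq = 0.05388 M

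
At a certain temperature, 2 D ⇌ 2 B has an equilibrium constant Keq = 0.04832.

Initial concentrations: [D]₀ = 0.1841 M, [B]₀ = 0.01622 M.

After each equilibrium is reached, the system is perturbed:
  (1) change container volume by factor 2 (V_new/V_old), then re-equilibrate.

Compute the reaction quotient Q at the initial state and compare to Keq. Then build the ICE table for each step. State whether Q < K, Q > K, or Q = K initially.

Q₀ = 0.007762 vs Keq = 0.04832 ⇒ Q<K, forward
Step 1:
                    D           B
  Initial      0.1841     0.01622
  Change     -0.01988     0.01988
  Equil        0.1642      0.0361
  solve Keq expr → x = 0.009939; check Q = 0.04832
Then change container volume by factor 2 (V_new/V_old).
Step 2:
                    D           B
  Initial     0.08211     0.01805
  Change            0           0
  Equil       0.08211     0.01805
  solve Keq expr → x = 0; check Q = 0.04832

Q₀ = 0.007762; Q < K (proceeds forward)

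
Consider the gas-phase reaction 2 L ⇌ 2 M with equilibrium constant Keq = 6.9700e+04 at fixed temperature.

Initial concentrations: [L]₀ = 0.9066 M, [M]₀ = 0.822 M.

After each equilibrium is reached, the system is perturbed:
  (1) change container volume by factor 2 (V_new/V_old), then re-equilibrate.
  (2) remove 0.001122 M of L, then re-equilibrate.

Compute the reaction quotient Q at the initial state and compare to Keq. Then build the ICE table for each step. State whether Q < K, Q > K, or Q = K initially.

Q₀ = 0.8221 vs Keq = 6.9700e+04 ⇒ Q<K, forward
Step 1:
                  L         M
  I          0.9066     0.822
  C         -0.9001    0.9001
  E        0.006523     1.722
  solve Keq expr → x = 0.45; check Q = 6.9700e+04
Then change container volume by factor 2 (V_new/V_old).
Step 2:
                  L         M
  I        0.003261     0.861
  C               0         0
  E        0.003261     0.861
  solve Keq expr → x = 0; check Q = 6.9700e+04
Then remove 0.001122 M of L.
Step 3:
                  L         M
  I        0.002139     0.861
  C        0.001118 -0.001118
  E        0.003257    0.8599
  solve Keq expr → x = -5.5888e-04; check Q = 6.9700e+04

Q₀ = 0.8221; Q < K (proceeds forward)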